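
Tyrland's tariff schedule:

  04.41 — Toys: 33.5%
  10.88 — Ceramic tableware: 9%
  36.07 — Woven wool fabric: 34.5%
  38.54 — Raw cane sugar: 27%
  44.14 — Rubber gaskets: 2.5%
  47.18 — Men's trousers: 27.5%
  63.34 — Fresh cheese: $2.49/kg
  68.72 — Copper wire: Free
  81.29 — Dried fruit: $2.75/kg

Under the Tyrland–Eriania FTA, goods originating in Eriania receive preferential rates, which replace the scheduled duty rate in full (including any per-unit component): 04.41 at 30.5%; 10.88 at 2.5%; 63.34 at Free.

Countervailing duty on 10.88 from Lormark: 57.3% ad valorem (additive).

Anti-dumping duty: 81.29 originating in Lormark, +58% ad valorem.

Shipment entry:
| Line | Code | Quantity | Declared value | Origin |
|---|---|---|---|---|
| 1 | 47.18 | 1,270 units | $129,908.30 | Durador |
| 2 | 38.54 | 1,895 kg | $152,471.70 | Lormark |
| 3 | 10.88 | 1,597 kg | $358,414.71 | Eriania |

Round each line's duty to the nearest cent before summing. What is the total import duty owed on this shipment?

$85,852.51

Line 1 (47.18, Durador, 1,270 units, $129,908.30):
Base rate for 47.18 is 27.5%.
Duty = $129,908.30 × 27.5% = $35,724.78.
Line 2 (38.54, Lormark, 1,895 kg, $152,471.70):
Base rate for 38.54 is 27%.
Duty = $152,471.70 × 27% = $41,167.36.
Line 3 (10.88, Eriania, 1,597 kg, $358,414.71):
Base rate for 10.88 is 9%.
Origin Eriania qualifies under the Tyrland–Eriania agreement and 10.88 is covered: preferential rate 2.5% applies instead.
The additional-duty order on 10.88 targets Lormark, not Eriania; it does not apply.
Duty = $358,414.71 × 2.5% = $8,960.37.
Total = $35,724.78 + $41,167.36 + $8,960.37 = $85,852.51.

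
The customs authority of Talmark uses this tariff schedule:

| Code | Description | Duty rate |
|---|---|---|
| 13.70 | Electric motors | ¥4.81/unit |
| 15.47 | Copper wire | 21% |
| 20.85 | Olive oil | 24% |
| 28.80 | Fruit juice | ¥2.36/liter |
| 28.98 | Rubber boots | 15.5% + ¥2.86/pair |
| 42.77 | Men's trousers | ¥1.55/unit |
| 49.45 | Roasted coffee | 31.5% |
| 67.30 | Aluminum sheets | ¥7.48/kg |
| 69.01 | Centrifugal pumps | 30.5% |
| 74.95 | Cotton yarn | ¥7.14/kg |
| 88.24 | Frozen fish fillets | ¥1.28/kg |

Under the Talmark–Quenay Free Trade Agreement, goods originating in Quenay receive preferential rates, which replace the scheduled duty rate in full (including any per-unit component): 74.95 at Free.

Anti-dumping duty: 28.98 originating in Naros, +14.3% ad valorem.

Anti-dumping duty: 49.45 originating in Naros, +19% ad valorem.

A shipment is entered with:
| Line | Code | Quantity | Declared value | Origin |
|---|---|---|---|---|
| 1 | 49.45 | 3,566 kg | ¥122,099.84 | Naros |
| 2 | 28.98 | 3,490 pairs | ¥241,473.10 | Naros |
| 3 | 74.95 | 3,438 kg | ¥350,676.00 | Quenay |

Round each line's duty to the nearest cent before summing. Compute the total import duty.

Line 1 (49.45, Naros, 3,566 kg, ¥122,099.84):
Base rate for 49.45 is 31.5%.
Additional duty on 49.45 from Naros: +19%. Applied ad valorem rate: 31.5% + 19% = 50.5%.
Duty = ¥122,099.84 × 50.5% = ¥61,660.42.
Line 2 (28.98, Naros, 3,490 pairs, ¥241,473.10):
Base rate for 28.98 is 15.5% + ¥2.86/pair.
Additional duty on 28.98 from Naros: +14.3%. Applied ad valorem rate: 15.5% + 14.3% = 29.8%.
Duty = ¥241,473.10 × 29.8% + 3,490 × ¥2.86 = ¥81,940.38.
Line 3 (74.95, Quenay, 3,438 kg, ¥350,676.00):
Base rate for 74.95 is ¥7.14/kg.
Origin Quenay qualifies under the Talmark–Quenay agreement and 74.95 is covered: preferential rate Free applies instead.
Duty = ¥350,676.00 × 0% = ¥0.00.
Total = ¥61,660.42 + ¥81,940.38 + ¥0.00 = ¥143,600.80.

¥143,600.80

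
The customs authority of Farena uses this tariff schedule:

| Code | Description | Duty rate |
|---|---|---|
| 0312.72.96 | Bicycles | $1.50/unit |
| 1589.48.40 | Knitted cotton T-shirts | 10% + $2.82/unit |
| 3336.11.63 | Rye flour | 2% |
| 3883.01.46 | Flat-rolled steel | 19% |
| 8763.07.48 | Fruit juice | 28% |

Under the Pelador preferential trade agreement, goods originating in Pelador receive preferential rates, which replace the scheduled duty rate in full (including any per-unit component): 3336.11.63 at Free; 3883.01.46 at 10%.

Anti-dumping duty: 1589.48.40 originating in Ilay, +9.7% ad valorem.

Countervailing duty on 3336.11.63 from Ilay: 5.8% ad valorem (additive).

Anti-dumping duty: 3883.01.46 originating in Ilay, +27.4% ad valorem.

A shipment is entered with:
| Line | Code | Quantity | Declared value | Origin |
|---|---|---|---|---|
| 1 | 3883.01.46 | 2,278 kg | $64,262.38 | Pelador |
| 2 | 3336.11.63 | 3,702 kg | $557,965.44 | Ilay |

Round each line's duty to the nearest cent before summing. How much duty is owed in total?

Line 1 (3883.01.46, Pelador, 2,278 kg, $64,262.38):
Base rate for 3883.01.46 is 19%.
Origin Pelador qualifies under the Farena–Pelador agreement and 3883.01.46 is covered: preferential rate 10% applies instead.
The additional-duty order on 3883.01.46 targets Ilay, not Pelador; it does not apply.
Duty = $64,262.38 × 10% = $6,426.24.
Line 2 (3336.11.63, Ilay, 3,702 kg, $557,965.44):
Base rate for 3336.11.63 is 2%.
3336.11.63 has an FTA preferential rate, but origin Ilay is not Pelador; base rate stands.
Additional duty on 3336.11.63 from Ilay: +5.8%. Applied ad valorem rate: 2% + 5.8% = 7.8%.
Duty = $557,965.44 × 7.8% = $43,521.30.
Total = $6,426.24 + $43,521.30 = $49,947.54.

$49,947.54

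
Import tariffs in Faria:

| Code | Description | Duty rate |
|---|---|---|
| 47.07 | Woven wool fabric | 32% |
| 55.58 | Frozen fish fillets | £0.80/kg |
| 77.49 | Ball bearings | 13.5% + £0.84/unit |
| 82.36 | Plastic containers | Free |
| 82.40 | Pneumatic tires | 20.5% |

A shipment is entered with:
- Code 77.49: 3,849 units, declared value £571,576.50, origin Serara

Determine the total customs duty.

£80,395.99

Line 1 (77.49, Serara, 3,849 units, £571,576.50):
Base rate for 77.49 is 13.5% + £0.84/unit.
Duty = £571,576.50 × 13.5% + 3,849 × £0.84 = £80,395.99.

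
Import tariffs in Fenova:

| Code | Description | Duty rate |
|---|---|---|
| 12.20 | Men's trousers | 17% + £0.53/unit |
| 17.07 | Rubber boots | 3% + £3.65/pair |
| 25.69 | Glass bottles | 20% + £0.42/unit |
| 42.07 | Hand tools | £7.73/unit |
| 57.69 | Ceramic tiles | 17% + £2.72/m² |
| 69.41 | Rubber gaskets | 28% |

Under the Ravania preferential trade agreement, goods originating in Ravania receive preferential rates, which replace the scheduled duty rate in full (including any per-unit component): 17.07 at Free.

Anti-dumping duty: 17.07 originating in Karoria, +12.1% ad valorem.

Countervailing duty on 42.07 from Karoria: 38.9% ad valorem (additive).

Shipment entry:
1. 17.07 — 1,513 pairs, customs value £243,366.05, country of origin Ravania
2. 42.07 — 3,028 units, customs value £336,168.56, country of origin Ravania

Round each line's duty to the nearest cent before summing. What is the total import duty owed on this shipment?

£23,406.44

Line 1 (17.07, Ravania, 1,513 pairs, £243,366.05):
Base rate for 17.07 is 3% + £3.65/pair.
Origin Ravania qualifies under the Fenova–Ravania agreement and 17.07 is covered: preferential rate Free applies instead.
The additional-duty order on 17.07 targets Karoria, not Ravania; it does not apply.
Duty = £243,366.05 × 0% = £0.00.
Line 2 (42.07, Ravania, 3,028 units, £336,168.56):
Base rate for 42.07 is £7.73/unit.
Origin Ravania is the FTA partner but 42.07 is not on the preference list; base rate stands.
The additional-duty order on 42.07 targets Karoria, not Ravania; it does not apply.
Duty = 3,028 × £7.73 = £23,406.44.
Total = £0.00 + £23,406.44 = £23,406.44.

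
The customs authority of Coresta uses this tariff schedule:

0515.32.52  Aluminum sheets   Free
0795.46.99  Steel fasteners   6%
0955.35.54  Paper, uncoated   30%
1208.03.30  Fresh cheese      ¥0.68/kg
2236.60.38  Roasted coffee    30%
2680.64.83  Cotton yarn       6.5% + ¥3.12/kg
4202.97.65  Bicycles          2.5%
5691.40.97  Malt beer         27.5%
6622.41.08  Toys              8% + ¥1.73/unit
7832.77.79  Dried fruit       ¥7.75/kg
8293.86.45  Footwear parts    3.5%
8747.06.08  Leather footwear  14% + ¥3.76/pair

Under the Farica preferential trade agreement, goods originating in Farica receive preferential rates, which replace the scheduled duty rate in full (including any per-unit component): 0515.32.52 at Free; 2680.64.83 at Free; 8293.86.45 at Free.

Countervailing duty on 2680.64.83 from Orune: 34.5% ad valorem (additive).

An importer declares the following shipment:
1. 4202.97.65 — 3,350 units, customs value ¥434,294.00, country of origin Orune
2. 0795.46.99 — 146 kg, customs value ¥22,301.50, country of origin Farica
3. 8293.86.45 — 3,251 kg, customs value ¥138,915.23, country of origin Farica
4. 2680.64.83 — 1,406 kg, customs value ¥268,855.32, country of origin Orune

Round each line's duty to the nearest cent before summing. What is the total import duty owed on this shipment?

Line 1 (4202.97.65, Orune, 3,350 units, ¥434,294.00):
Base rate for 4202.97.65 is 2.5%.
Duty = ¥434,294.00 × 2.5% = ¥10,857.35.
Line 2 (0795.46.99, Farica, 146 kg, ¥22,301.50):
Base rate for 0795.46.99 is 6%.
Origin Farica is the FTA partner but 0795.46.99 is not on the preference list; base rate stands.
Duty = ¥22,301.50 × 6% = ¥1,338.09.
Line 3 (8293.86.45, Farica, 3,251 kg, ¥138,915.23):
Base rate for 8293.86.45 is 3.5%.
Origin Farica qualifies under the Coresta–Farica agreement and 8293.86.45 is covered: preferential rate Free applies instead.
Duty = ¥138,915.23 × 0% = ¥0.00.
Line 4 (2680.64.83, Orune, 1,406 kg, ¥268,855.32):
Base rate for 2680.64.83 is 6.5% + ¥3.12/kg.
2680.64.83 has an FTA preferential rate, but origin Orune is not Farica; base rate stands.
Additional duty on 2680.64.83 from Orune: +34.5%. Applied ad valorem rate: 6.5% + 34.5% = 41%.
Duty = ¥268,855.32 × 41% + 1,406 × ¥3.12 = ¥114,617.40.
Total = ¥10,857.35 + ¥1,338.09 + ¥0.00 + ¥114,617.40 = ¥126,812.84.

¥126,812.84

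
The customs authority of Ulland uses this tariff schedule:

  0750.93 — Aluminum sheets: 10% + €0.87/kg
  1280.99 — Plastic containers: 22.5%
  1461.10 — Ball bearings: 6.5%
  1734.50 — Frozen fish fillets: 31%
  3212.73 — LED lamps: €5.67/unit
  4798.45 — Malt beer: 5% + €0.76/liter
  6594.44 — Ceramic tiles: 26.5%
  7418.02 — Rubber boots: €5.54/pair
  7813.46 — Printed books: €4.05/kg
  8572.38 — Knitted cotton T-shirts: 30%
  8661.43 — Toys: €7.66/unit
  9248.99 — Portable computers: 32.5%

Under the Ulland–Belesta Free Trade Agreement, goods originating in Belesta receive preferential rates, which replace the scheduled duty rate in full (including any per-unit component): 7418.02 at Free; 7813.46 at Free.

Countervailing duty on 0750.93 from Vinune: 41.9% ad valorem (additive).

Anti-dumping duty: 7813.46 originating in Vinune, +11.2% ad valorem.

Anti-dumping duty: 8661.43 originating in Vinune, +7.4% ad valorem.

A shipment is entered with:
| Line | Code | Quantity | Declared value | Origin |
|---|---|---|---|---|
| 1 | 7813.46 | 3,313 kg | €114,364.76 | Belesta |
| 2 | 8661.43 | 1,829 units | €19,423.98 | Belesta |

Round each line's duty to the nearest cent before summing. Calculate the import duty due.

Line 1 (7813.46, Belesta, 3,313 kg, €114,364.76):
Base rate for 7813.46 is €4.05/kg.
Origin Belesta qualifies under the Ulland–Belesta agreement and 7813.46 is covered: preferential rate Free applies instead.
The additional-duty order on 7813.46 targets Vinune, not Belesta; it does not apply.
Duty = €114,364.76 × 0% = €0.00.
Line 2 (8661.43, Belesta, 1,829 units, €19,423.98):
Base rate for 8661.43 is €7.66/unit.
Origin Belesta is the FTA partner but 8661.43 is not on the preference list; base rate stands.
The additional-duty order on 8661.43 targets Vinune, not Belesta; it does not apply.
Duty = 1,829 × €7.66 = €14,010.14.
Total = €0.00 + €14,010.14 = €14,010.14.

€14,010.14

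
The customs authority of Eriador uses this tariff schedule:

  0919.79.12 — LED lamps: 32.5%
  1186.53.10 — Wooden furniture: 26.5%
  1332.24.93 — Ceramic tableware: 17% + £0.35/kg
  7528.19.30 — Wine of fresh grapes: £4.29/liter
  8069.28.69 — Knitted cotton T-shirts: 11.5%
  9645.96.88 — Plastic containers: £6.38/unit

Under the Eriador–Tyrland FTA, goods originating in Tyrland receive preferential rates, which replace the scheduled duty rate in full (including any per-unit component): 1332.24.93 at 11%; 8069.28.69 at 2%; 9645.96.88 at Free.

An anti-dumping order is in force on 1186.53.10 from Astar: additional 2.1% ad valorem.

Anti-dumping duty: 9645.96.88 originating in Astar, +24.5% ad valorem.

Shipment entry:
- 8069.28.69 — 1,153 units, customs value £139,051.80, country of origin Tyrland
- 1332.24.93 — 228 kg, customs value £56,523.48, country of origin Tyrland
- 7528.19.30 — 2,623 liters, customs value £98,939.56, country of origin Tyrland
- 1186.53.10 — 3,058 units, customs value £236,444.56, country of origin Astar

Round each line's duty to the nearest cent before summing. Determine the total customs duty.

Line 1 (8069.28.69, Tyrland, 1,153 units, £139,051.80):
Base rate for 8069.28.69 is 11.5%.
Origin Tyrland qualifies under the Eriador–Tyrland agreement and 8069.28.69 is covered: preferential rate 2% applies instead.
Duty = £139,051.80 × 2% = £2,781.04.
Line 2 (1332.24.93, Tyrland, 228 kg, £56,523.48):
Base rate for 1332.24.93 is 17% + £0.35/kg.
Origin Tyrland qualifies under the Eriador–Tyrland agreement and 1332.24.93 is covered: preferential rate 11% applies instead.
Duty = £56,523.48 × 11% = £6,217.58.
Line 3 (7528.19.30, Tyrland, 2,623 liters, £98,939.56):
Base rate for 7528.19.30 is £4.29/liter.
Origin Tyrland is the FTA partner but 7528.19.30 is not on the preference list; base rate stands.
Duty = 2,623 × £4.29 = £11,252.67.
Line 4 (1186.53.10, Astar, 3,058 units, £236,444.56):
Base rate for 1186.53.10 is 26.5%.
Additional duty on 1186.53.10 from Astar: +2.1%. Applied ad valorem rate: 26.5% + 2.1% = 28.6%.
Duty = £236,444.56 × 28.6% = £67,623.14.
Total = £2,781.04 + £6,217.58 + £11,252.67 + £67,623.14 = £87,874.43.

£87,874.43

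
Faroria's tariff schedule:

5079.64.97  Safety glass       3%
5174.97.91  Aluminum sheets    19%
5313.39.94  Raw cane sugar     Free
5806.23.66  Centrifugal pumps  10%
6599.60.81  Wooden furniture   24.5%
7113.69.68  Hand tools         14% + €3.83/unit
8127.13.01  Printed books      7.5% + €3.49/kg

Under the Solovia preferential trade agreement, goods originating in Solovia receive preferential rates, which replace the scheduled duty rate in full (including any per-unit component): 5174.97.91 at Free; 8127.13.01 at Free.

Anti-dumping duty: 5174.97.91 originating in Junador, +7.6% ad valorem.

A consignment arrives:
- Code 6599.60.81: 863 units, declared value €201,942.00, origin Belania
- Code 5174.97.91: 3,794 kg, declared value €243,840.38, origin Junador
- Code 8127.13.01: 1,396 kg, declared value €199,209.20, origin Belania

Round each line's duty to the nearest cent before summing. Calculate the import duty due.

€134,150.06

Line 1 (6599.60.81, Belania, 863 units, €201,942.00):
Base rate for 6599.60.81 is 24.5%.
Duty = €201,942.00 × 24.5% = €49,475.79.
Line 2 (5174.97.91, Junador, 3,794 kg, €243,840.38):
Base rate for 5174.97.91 is 19%.
5174.97.91 has an FTA preferential rate, but origin Junador is not Solovia; base rate stands.
Additional duty on 5174.97.91 from Junador: +7.6%. Applied ad valorem rate: 19% + 7.6% = 26.6%.
Duty = €243,840.38 × 26.6% = €64,861.54.
Line 3 (8127.13.01, Belania, 1,396 kg, €199,209.20):
Base rate for 8127.13.01 is 7.5% + €3.49/kg.
8127.13.01 has an FTA preferential rate, but origin Belania is not Solovia; base rate stands.
Duty = €199,209.20 × 7.5% + 1,396 × €3.49 = €19,812.73.
Total = €49,475.79 + €64,861.54 + €19,812.73 = €134,150.06.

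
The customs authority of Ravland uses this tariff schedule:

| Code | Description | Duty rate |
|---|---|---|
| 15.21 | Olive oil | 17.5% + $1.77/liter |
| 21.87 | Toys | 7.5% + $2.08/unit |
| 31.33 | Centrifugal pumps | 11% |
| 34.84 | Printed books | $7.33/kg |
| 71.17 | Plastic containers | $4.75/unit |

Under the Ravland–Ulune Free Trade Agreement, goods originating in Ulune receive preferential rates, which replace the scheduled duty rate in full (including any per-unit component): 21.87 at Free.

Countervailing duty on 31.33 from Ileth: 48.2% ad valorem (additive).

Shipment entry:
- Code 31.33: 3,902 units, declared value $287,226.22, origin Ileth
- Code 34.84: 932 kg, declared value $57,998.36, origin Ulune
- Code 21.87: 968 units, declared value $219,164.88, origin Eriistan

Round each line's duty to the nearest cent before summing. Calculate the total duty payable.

Line 1 (31.33, Ileth, 3,902 units, $287,226.22):
Base rate for 31.33 is 11%.
Additional duty on 31.33 from Ileth: +48.2%. Applied ad valorem rate: 11% + 48.2% = 59.2%.
Duty = $287,226.22 × 59.2% = $170,037.92.
Line 2 (34.84, Ulune, 932 kg, $57,998.36):
Base rate for 34.84 is $7.33/kg.
Origin Ulune is the FTA partner but 34.84 is not on the preference list; base rate stands.
Duty = 932 × $7.33 = $6,831.56.
Line 3 (21.87, Eriistan, 968 units, $219,164.88):
Base rate for 21.87 is 7.5% + $2.08/unit.
21.87 has an FTA preferential rate, but origin Eriistan is not Ulune; base rate stands.
Duty = $219,164.88 × 7.5% + 968 × $2.08 = $18,450.81.
Total = $170,037.92 + $6,831.56 + $18,450.81 = $195,320.29.

$195,320.29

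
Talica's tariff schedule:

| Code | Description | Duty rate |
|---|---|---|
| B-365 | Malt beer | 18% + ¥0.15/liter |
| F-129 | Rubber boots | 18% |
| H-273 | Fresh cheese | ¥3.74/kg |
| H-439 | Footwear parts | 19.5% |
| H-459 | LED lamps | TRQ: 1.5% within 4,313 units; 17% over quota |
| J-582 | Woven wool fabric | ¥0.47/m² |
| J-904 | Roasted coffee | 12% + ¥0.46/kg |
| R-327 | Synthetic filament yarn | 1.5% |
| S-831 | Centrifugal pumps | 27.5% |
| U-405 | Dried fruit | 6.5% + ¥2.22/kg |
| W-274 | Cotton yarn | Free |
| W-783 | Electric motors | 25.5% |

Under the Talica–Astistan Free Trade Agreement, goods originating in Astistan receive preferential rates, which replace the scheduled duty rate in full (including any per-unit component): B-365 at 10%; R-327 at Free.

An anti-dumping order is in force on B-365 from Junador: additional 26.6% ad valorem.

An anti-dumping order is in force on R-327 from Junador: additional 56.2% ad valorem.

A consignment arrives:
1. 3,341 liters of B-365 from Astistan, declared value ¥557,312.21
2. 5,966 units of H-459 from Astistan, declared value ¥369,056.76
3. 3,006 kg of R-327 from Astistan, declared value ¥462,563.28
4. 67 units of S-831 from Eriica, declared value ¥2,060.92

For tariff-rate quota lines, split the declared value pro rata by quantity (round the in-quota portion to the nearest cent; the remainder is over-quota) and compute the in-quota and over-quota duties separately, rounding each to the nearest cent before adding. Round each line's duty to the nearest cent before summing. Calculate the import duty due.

Line 1 (B-365, Astistan, 3,341 liters, ¥557,312.21):
Base rate for B-365 is 18% + ¥0.15/liter.
Origin Astistan qualifies under the Talica–Astistan agreement and B-365 is covered: preferential rate 10% applies instead.
The additional-duty order on B-365 targets Junador, not Astistan; it does not apply.
Duty = ¥557,312.21 × 10% = ¥55,731.22.
Line 2 (H-459, Astistan, 5,966 units, ¥369,056.76):
Code H-459 is under a tariff-rate quota (threshold 4,313 units). In-quota: 4,313 units at 1.5%; over-quota: 1,653 units at 17%.
Pro-rata value split: in-quota = ¥369,056.76 × 4,313/5,966 = ¥266,802.18; over-quota = ¥369,056.76 − ¥266,802.18 = ¥102,254.58.
In-quota duty = ¥266,802.18 × 1.5% = ¥4,002.03. Over-quota duty = ¥102,254.58 × 17% = ¥17,383.28.
Line duty = ¥4,002.03 + ¥17,383.28 = ¥21,385.31.
Line 3 (R-327, Astistan, 3,006 kg, ¥462,563.28):
Base rate for R-327 is 1.5%.
Origin Astistan qualifies under the Talica–Astistan agreement and R-327 is covered: preferential rate Free applies instead.
The additional-duty order on R-327 targets Junador, not Astistan; it does not apply.
Duty = ¥462,563.28 × 0% = ¥0.00.
Line 4 (S-831, Eriica, 67 units, ¥2,060.92):
Base rate for S-831 is 27.5%.
Duty = ¥2,060.92 × 27.5% = ¥566.75.
Total = ¥55,731.22 + ¥21,385.31 + ¥0.00 + ¥566.75 = ¥77,683.28.

¥77,683.28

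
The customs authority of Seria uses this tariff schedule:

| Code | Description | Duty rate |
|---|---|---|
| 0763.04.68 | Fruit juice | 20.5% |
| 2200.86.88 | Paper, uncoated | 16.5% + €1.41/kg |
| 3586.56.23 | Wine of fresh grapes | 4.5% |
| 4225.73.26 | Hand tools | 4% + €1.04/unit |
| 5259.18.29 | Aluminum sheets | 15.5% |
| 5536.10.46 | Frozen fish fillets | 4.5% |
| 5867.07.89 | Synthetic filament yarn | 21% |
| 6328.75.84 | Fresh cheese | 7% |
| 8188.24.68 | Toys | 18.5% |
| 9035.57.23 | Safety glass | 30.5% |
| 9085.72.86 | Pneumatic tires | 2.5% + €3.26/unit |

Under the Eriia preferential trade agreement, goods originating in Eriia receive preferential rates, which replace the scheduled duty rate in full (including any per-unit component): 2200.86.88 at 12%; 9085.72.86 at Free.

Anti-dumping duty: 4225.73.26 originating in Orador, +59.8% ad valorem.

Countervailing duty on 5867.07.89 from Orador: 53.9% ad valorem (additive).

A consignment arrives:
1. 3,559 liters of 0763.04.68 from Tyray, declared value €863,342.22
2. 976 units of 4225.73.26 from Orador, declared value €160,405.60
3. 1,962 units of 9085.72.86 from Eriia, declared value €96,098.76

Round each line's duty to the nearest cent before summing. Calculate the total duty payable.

Line 1 (0763.04.68, Tyray, 3,559 liters, €863,342.22):
Base rate for 0763.04.68 is 20.5%.
Duty = €863,342.22 × 20.5% = €176,985.16.
Line 2 (4225.73.26, Orador, 976 units, €160,405.60):
Base rate for 4225.73.26 is 4% + €1.04/unit.
Additional duty on 4225.73.26 from Orador: +59.8%. Applied ad valorem rate: 4% + 59.8% = 63.8%.
Duty = €160,405.60 × 63.8% + 976 × €1.04 = €103,353.81.
Line 3 (9085.72.86, Eriia, 1,962 units, €96,098.76):
Base rate for 9085.72.86 is 2.5% + €3.26/unit.
Origin Eriia qualifies under the Seria–Eriia agreement and 9085.72.86 is covered: preferential rate Free applies instead.
Duty = €96,098.76 × 0% = €0.00.
Total = €176,985.16 + €103,353.81 + €0.00 = €280,338.97.

€280,338.97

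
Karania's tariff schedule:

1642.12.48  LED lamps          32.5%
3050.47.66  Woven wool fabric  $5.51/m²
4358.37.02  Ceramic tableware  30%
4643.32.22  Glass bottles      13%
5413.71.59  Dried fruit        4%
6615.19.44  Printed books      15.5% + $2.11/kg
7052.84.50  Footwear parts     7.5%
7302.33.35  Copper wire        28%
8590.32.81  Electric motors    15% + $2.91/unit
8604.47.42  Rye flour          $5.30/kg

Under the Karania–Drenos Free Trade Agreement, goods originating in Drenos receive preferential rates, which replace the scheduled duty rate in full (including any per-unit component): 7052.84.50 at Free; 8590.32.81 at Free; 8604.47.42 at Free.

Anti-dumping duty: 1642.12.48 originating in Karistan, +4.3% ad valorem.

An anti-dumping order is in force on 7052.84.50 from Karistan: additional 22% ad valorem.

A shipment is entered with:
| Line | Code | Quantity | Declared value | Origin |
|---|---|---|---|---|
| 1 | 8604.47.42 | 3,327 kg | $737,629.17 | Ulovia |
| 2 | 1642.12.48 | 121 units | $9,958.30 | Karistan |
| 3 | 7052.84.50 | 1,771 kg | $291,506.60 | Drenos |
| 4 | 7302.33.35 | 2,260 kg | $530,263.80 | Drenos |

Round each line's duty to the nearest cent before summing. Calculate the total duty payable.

Line 1 (8604.47.42, Ulovia, 3,327 kg, $737,629.17):
Base rate for 8604.47.42 is $5.30/kg.
8604.47.42 has an FTA preferential rate, but origin Ulovia is not Drenos; base rate stands.
Duty = 3,327 × $5.30 = $17,633.10.
Line 2 (1642.12.48, Karistan, 121 units, $9,958.30):
Base rate for 1642.12.48 is 32.5%.
Additional duty on 1642.12.48 from Karistan: +4.3%. Applied ad valorem rate: 32.5% + 4.3% = 36.8%.
Duty = $9,958.30 × 36.8% = $3,664.65.
Line 3 (7052.84.50, Drenos, 1,771 kg, $291,506.60):
Base rate for 7052.84.50 is 7.5%.
Origin Drenos qualifies under the Karania–Drenos agreement and 7052.84.50 is covered: preferential rate Free applies instead.
The additional-duty order on 7052.84.50 targets Karistan, not Drenos; it does not apply.
Duty = $291,506.60 × 0% = $0.00.
Line 4 (7302.33.35, Drenos, 2,260 kg, $530,263.80):
Base rate for 7302.33.35 is 28%.
Origin Drenos is the FTA partner but 7302.33.35 is not on the preference list; base rate stands.
Duty = $530,263.80 × 28% = $148,473.86.
Total = $17,633.10 + $3,664.65 + $0.00 + $148,473.86 = $169,771.61.

$169,771.61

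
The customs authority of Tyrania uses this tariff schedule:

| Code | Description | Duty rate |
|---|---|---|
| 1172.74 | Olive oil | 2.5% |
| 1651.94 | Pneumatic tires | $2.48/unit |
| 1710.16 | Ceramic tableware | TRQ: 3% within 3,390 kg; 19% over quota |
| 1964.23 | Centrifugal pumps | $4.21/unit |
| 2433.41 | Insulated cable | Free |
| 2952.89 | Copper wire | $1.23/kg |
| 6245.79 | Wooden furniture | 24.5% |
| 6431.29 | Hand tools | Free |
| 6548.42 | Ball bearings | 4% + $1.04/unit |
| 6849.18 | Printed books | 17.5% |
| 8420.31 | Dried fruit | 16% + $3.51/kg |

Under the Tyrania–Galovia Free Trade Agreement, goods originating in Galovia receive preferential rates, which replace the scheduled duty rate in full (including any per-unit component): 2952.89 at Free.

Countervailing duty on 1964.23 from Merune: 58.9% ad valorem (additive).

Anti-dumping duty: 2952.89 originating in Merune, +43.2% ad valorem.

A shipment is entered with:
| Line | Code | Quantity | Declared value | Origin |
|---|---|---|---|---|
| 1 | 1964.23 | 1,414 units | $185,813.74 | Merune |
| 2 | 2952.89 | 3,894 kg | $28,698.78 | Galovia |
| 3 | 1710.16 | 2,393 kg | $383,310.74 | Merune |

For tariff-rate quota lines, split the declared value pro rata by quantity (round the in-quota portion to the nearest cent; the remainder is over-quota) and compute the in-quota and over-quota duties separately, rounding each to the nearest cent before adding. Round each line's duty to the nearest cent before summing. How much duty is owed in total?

$126,896.55

Line 1 (1964.23, Merune, 1,414 units, $185,813.74):
Base rate for 1964.23 is $4.21/unit.
Additional duty on 1964.23 from Merune: +58.9% ad valorem. Applied ad valorem rate = 58.9%.
Duty = $185,813.74 × 58.9% + 1,414 × $4.21 = $115,397.23.
Line 2 (2952.89, Galovia, 3,894 kg, $28,698.78):
Base rate for 2952.89 is $1.23/kg.
Origin Galovia qualifies under the Tyrania–Galovia agreement and 2952.89 is covered: preferential rate Free applies instead.
The additional-duty order on 2952.89 targets Merune, not Galovia; it does not apply.
Duty = $28,698.78 × 0% = $0.00.
Line 3 (1710.16, Merune, 2,393 kg, $383,310.74):
Code 1710.16 is under a tariff-rate quota (threshold 3,390 kg). Quantity 2,393 kg is within the quota, so the in-quota rate 3% applies to the full value.
Duty = $383,310.74 × 3% = $11,499.32.
Total = $115,397.23 + $0.00 + $11,499.32 = $126,896.55.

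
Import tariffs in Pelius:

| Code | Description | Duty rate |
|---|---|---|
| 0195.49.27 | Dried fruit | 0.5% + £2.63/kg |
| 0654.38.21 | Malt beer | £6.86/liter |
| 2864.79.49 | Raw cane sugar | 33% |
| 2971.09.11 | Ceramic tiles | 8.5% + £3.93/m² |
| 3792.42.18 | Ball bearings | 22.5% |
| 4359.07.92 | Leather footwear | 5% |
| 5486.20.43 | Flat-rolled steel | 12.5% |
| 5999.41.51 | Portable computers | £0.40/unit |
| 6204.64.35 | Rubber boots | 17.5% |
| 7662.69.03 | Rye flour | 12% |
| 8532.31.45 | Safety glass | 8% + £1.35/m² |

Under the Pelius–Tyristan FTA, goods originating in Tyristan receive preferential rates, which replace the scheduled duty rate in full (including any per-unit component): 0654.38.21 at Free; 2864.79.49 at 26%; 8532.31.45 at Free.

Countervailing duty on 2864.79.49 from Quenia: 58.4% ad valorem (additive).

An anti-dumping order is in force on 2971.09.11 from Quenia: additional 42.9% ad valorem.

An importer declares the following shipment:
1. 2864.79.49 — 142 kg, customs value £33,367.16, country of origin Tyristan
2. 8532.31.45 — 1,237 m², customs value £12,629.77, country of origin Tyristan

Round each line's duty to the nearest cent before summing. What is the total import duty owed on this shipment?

Line 1 (2864.79.49, Tyristan, 142 kg, £33,367.16):
Base rate for 2864.79.49 is 33%.
Origin Tyristan qualifies under the Pelius–Tyristan agreement and 2864.79.49 is covered: preferential rate 26% applies instead.
The additional-duty order on 2864.79.49 targets Quenia, not Tyristan; it does not apply.
Duty = £33,367.16 × 26% = £8,675.46.
Line 2 (8532.31.45, Tyristan, 1,237 m², £12,629.77):
Base rate for 8532.31.45 is 8% + £1.35/m².
Origin Tyristan qualifies under the Pelius–Tyristan agreement and 8532.31.45 is covered: preferential rate Free applies instead.
Duty = £12,629.77 × 0% = £0.00.
Total = £8,675.46 + £0.00 = £8,675.46.

£8,675.46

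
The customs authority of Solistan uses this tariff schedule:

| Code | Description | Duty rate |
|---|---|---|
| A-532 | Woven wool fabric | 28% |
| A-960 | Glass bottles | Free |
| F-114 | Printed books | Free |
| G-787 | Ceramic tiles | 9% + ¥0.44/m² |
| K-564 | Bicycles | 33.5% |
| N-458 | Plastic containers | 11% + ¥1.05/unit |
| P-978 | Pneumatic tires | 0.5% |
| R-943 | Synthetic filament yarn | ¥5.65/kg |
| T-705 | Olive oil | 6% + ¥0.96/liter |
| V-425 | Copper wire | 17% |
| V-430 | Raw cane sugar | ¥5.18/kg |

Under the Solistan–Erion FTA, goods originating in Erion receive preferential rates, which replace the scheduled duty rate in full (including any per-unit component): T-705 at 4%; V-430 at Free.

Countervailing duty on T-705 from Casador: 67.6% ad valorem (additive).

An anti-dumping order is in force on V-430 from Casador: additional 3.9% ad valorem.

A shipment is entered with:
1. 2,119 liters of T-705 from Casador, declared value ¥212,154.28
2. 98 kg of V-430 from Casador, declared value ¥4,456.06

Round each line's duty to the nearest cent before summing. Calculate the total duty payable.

Line 1 (T-705, Casador, 2,119 liters, ¥212,154.28):
Base rate for T-705 is 6% + ¥0.96/liter.
T-705 has an FTA preferential rate, but origin Casador is not Erion; base rate stands.
Additional duty on T-705 from Casador: +67.6%. Applied ad valorem rate: 6% + 67.6% = 73.6%.
Duty = ¥212,154.28 × 73.6% + 2,119 × ¥0.96 = ¥158,179.79.
Line 2 (V-430, Casador, 98 kg, ¥4,456.06):
Base rate for V-430 is ¥5.18/kg.
V-430 has an FTA preferential rate, but origin Casador is not Erion; base rate stands.
Additional duty on V-430 from Casador: +3.9% ad valorem. Applied ad valorem rate = 3.9%.
Duty = ¥4,456.06 × 3.9% + 98 × ¥5.18 = ¥681.43.
Total = ¥158,179.79 + ¥681.43 = ¥158,861.22.

¥158,861.22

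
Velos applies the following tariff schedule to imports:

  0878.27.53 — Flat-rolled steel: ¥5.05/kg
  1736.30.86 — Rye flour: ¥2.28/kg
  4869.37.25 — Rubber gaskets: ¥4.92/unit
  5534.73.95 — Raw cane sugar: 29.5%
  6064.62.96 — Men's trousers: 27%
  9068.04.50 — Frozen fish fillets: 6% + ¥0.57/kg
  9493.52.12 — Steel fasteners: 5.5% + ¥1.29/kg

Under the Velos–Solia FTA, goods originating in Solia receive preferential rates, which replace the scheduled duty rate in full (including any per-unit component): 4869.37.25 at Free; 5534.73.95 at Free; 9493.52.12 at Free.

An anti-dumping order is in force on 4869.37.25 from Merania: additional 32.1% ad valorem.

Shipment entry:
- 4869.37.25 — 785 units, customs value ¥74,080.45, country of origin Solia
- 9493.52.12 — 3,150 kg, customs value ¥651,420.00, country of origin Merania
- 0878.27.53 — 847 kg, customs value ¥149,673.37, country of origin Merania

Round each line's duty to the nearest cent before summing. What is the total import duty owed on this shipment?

Line 1 (4869.37.25, Solia, 785 units, ¥74,080.45):
Base rate for 4869.37.25 is ¥4.92/unit.
Origin Solia qualifies under the Velos–Solia agreement and 4869.37.25 is covered: preferential rate Free applies instead.
The additional-duty order on 4869.37.25 targets Merania, not Solia; it does not apply.
Duty = ¥74,080.45 × 0% = ¥0.00.
Line 2 (9493.52.12, Merania, 3,150 kg, ¥651,420.00):
Base rate for 9493.52.12 is 5.5% + ¥1.29/kg.
9493.52.12 has an FTA preferential rate, but origin Merania is not Solia; base rate stands.
Duty = ¥651,420.00 × 5.5% + 3,150 × ¥1.29 = ¥39,891.60.
Line 3 (0878.27.53, Merania, 847 kg, ¥149,673.37):
Base rate for 0878.27.53 is ¥5.05/kg.
Duty = 847 × ¥5.05 = ¥4,277.35.
Total = ¥0.00 + ¥39,891.60 + ¥4,277.35 = ¥44,168.95.

¥44,168.95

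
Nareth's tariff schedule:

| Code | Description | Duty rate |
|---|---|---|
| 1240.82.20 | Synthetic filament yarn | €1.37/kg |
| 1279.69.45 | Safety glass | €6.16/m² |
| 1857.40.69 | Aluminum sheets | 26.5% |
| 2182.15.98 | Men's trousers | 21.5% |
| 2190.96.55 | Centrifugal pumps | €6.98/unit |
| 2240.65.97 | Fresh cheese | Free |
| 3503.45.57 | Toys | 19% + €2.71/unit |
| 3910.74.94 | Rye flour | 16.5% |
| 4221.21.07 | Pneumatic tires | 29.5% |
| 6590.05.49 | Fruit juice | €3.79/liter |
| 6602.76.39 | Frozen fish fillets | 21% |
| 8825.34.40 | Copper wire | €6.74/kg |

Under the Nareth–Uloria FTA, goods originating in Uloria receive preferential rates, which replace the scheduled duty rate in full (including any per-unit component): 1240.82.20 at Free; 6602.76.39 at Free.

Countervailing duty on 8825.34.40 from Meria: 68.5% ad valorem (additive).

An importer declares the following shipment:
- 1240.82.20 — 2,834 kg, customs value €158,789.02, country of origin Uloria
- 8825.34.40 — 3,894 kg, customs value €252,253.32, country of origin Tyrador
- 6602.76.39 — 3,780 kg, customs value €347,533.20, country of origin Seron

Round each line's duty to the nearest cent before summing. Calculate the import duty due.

Line 1 (1240.82.20, Uloria, 2,834 kg, €158,789.02):
Base rate for 1240.82.20 is €1.37/kg.
Origin Uloria qualifies under the Nareth–Uloria agreement and 1240.82.20 is covered: preferential rate Free applies instead.
Duty = €158,789.02 × 0% = €0.00.
Line 2 (8825.34.40, Tyrador, 3,894 kg, €252,253.32):
Base rate for 8825.34.40 is €6.74/kg.
The additional-duty order on 8825.34.40 targets Meria, not Tyrador; it does not apply.
Duty = 3,894 × €6.74 = €26,245.56.
Line 3 (6602.76.39, Seron, 3,780 kg, €347,533.20):
Base rate for 6602.76.39 is 21%.
6602.76.39 has an FTA preferential rate, but origin Seron is not Uloria; base rate stands.
Duty = €347,533.20 × 21% = €72,981.97.
Total = €0.00 + €26,245.56 + €72,981.97 = €99,227.53.

€99,227.53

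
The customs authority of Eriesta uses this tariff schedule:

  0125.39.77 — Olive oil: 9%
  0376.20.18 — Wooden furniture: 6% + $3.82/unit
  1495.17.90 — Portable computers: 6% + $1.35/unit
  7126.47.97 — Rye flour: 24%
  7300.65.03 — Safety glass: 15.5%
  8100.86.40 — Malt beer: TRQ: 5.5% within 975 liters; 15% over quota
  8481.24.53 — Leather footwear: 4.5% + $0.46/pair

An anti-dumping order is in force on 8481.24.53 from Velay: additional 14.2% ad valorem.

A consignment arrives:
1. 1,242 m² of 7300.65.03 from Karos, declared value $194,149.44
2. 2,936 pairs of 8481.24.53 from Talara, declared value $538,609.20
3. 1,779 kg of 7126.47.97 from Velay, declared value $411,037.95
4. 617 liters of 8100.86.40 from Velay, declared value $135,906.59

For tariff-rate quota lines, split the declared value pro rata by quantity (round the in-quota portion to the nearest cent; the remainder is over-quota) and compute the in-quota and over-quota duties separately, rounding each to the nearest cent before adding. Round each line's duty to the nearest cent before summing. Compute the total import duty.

$161,805.10

Line 1 (7300.65.03, Karos, 1,242 m², $194,149.44):
Base rate for 7300.65.03 is 15.5%.
Duty = $194,149.44 × 15.5% = $30,093.16.
Line 2 (8481.24.53, Talara, 2,936 pairs, $538,609.20):
Base rate for 8481.24.53 is 4.5% + $0.46/pair.
The additional-duty order on 8481.24.53 targets Velay, not Talara; it does not apply.
Duty = $538,609.20 × 4.5% + 2,936 × $0.46 = $25,587.97.
Line 3 (7126.47.97, Velay, 1,779 kg, $411,037.95):
Base rate for 7126.47.97 is 24%.
Duty = $411,037.95 × 24% = $98,649.11.
Line 4 (8100.86.40, Velay, 617 liters, $135,906.59):
Code 8100.86.40 is under a tariff-rate quota (threshold 975 liters). Quantity 617 liters is within the quota, so the in-quota rate 5.5% applies to the full value.
Duty = $135,906.59 × 5.5% = $7,474.86.
Total = $30,093.16 + $25,587.97 + $98,649.11 + $7,474.86 = $161,805.10.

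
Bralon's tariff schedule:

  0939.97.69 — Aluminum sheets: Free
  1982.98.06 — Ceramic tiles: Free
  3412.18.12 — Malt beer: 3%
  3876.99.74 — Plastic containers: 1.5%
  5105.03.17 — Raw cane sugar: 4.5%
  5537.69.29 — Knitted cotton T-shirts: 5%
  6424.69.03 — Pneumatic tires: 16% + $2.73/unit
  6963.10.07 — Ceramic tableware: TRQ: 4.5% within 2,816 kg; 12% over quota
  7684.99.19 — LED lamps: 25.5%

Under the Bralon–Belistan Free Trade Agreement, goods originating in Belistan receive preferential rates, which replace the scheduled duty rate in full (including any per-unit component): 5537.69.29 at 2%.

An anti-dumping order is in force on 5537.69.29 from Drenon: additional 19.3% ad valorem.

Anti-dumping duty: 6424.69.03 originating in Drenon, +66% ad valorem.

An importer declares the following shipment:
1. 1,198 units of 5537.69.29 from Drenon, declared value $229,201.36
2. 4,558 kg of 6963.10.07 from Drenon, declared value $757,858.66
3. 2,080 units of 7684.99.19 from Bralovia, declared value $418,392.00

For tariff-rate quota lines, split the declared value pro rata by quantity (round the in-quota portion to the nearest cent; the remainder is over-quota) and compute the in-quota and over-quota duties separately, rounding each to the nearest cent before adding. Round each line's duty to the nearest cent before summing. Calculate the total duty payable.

$218,212.70

Line 1 (5537.69.29, Drenon, 1,198 units, $229,201.36):
Base rate for 5537.69.29 is 5%.
5537.69.29 has an FTA preferential rate, but origin Drenon is not Belistan; base rate stands.
Additional duty on 5537.69.29 from Drenon: +19.3%. Applied ad valorem rate: 5% + 19.3% = 24.3%.
Duty = $229,201.36 × 24.3% = $55,695.93.
Line 2 (6963.10.07, Drenon, 4,558 kg, $757,858.66):
Code 6963.10.07 is under a tariff-rate quota (threshold 2,816 kg). In-quota: 2,816 kg at 4.5%; over-quota: 1,742 kg at 12%.
Pro-rata value split: in-quota = $757,858.66 × 2,816/4,558 = $468,216.32; over-quota = $757,858.66 − $468,216.32 = $289,642.34.
In-quota duty = $468,216.32 × 4.5% = $21,069.73. Over-quota duty = $289,642.34 × 12% = $34,757.08.
Line duty = $21,069.73 + $34,757.08 = $55,826.81.
Line 3 (7684.99.19, Bralovia, 2,080 units, $418,392.00):
Base rate for 7684.99.19 is 25.5%.
Duty = $418,392.00 × 25.5% = $106,689.96.
Total = $55,695.93 + $55,826.81 + $106,689.96 = $218,212.70.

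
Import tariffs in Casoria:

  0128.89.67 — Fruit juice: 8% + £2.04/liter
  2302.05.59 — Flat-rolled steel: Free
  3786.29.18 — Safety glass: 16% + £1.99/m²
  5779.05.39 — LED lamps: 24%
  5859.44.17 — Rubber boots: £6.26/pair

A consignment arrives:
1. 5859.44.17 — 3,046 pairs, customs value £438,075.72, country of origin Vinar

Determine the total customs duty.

£19,067.96

Line 1 (5859.44.17, Vinar, 3,046 pairs, £438,075.72):
Base rate for 5859.44.17 is £6.26/pair.
Duty = 3,046 × £6.26 = £19,067.96.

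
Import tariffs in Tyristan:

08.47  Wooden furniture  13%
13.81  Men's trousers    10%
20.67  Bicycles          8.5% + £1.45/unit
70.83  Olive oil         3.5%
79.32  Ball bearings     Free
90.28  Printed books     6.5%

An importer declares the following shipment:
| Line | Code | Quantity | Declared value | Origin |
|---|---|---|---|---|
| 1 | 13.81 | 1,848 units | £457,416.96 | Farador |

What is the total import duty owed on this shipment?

Line 1 (13.81, Farador, 1,848 units, £457,416.96):
Base rate for 13.81 is 10%.
Duty = £457,416.96 × 10% = £45,741.70.

£45,741.70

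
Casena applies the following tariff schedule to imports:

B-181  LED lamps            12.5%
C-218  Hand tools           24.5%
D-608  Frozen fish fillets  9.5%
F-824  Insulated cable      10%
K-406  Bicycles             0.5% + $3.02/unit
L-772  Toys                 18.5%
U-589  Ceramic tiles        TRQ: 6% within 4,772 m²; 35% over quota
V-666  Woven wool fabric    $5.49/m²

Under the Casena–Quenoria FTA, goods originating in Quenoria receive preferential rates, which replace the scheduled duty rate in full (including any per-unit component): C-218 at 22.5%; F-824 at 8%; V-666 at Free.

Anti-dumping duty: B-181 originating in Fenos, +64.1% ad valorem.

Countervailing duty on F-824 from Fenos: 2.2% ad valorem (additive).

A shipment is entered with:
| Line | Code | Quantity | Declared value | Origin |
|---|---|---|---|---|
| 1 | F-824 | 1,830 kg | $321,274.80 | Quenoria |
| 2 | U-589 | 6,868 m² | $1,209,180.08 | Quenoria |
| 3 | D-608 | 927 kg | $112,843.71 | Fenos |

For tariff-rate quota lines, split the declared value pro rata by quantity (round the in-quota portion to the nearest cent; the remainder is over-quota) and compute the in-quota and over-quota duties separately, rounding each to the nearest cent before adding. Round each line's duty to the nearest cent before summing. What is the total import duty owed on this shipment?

Line 1 (F-824, Quenoria, 1,830 kg, $321,274.80):
Base rate for F-824 is 10%.
Origin Quenoria qualifies under the Casena–Quenoria agreement and F-824 is covered: preferential rate 8% applies instead.
The additional-duty order on F-824 targets Fenos, not Quenoria; it does not apply.
Duty = $321,274.80 × 8% = $25,701.98.
Line 2 (U-589, Quenoria, 6,868 m², $1,209,180.08):
Code U-589 is under a tariff-rate quota (threshold 4,772 m²). In-quota: 4,772 m² at 6%; over-quota: 2,096 m² at 35%.
Pro-rata value split: in-quota = $1,209,180.08 × 4,772/6,868 = $840,158.32; over-quota = $1,209,180.08 − $840,158.32 = $369,021.76.
In-quota duty = $840,158.32 × 6% = $50,409.50. Over-quota duty = $369,021.76 × 35% = $129,157.62.
Line duty = $50,409.50 + $129,157.62 = $179,567.12.
Line 3 (D-608, Fenos, 927 kg, $112,843.71):
Base rate for D-608 is 9.5%.
Duty = $112,843.71 × 9.5% = $10,720.15.
Total = $25,701.98 + $179,567.12 + $10,720.15 = $215,989.25.

$215,989.25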